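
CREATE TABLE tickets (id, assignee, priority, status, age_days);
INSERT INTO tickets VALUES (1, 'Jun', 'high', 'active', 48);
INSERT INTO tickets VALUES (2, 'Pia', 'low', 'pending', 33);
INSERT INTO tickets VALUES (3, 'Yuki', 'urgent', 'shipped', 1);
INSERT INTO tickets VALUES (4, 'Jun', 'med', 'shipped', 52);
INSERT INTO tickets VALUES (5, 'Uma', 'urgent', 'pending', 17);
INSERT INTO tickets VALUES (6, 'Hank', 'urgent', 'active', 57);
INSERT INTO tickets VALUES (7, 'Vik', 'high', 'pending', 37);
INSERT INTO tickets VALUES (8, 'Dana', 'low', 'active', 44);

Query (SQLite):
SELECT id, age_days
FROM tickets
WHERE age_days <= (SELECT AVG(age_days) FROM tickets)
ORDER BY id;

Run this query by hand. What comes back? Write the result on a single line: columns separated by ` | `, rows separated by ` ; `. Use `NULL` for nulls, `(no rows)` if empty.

Scalar subquery: AVG(age_days) over all tickets rows = 36.125.
Keep rows where age_days <= that value.

2 | 33 ; 3 | 1 ; 5 | 17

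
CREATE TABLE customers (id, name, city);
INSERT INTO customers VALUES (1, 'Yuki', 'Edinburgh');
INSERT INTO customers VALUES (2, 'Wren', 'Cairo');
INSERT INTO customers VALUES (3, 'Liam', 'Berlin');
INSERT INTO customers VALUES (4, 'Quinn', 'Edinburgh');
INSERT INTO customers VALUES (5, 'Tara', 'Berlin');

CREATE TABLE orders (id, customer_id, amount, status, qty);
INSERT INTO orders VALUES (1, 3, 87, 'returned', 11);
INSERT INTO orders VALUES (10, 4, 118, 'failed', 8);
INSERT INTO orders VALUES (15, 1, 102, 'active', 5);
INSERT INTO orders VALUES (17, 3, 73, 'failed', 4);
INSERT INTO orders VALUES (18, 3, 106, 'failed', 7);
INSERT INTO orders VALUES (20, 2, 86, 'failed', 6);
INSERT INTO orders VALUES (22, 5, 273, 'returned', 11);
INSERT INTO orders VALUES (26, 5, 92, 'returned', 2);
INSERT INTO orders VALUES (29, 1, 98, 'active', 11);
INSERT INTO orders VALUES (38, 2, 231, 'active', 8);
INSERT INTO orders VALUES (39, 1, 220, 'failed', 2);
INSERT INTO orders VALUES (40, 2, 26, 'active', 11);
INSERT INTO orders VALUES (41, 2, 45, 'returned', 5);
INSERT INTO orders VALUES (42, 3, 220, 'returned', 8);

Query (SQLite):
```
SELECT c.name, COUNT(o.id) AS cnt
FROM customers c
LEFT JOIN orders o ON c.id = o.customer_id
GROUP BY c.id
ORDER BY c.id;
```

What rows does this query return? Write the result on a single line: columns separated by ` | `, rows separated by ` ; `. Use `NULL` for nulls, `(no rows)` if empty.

LEFT JOIN keeps every customers row; unmatched ones get NULL for orders columns.
Group by customers.id and compute COUNT(o.id). COUNT(col) of an all-NULL group is 0.
  1: ids {15, 29, 39} → COUNT(o.id)=3
  2: ids {20, 38, 40, 41} → COUNT(o.id)=4
  3: ids {1, 17, 18, 42} → COUNT(o.id)=4
  4: ids {10} → COUNT(o.id)=1
  5: ids {22, 26} → COUNT(o.id)=2

Yuki | 3 ; Wren | 4 ; Liam | 4 ; Quinn | 1 ; Tara | 2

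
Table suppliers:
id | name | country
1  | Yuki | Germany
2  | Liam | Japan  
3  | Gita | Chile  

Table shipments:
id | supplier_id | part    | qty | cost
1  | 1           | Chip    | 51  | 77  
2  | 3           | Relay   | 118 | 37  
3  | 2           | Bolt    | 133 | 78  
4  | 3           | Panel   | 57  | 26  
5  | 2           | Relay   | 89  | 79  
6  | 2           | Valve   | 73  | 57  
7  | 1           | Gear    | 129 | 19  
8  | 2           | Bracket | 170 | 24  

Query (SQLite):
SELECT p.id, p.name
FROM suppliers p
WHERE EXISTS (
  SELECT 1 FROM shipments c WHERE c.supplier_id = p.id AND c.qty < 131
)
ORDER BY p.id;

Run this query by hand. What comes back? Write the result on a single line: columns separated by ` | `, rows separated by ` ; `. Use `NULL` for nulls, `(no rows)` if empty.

For each suppliers row, check whether any shipments with matching supplier_id has qty < 131.
Keep rows where that is true.

1 | Yuki ; 2 | Liam ; 3 | Gita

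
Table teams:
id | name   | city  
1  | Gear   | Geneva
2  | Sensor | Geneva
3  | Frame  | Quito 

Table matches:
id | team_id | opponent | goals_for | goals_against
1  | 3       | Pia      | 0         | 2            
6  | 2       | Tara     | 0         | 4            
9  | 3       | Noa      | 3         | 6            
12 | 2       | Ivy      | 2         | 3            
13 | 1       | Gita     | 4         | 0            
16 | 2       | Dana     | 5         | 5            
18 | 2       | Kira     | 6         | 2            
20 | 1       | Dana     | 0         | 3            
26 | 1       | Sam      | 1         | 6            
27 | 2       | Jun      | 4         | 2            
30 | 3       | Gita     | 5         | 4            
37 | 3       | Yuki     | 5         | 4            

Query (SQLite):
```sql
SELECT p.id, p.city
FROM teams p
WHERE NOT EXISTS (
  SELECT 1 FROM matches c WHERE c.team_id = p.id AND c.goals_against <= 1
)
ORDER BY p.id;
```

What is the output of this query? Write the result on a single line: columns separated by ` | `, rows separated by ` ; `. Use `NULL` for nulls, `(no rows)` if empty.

For each teams row, check whether any matches with matching team_id has goals_against <= 1.
Keep rows where that is false.

2 | Geneva ; 3 | Quito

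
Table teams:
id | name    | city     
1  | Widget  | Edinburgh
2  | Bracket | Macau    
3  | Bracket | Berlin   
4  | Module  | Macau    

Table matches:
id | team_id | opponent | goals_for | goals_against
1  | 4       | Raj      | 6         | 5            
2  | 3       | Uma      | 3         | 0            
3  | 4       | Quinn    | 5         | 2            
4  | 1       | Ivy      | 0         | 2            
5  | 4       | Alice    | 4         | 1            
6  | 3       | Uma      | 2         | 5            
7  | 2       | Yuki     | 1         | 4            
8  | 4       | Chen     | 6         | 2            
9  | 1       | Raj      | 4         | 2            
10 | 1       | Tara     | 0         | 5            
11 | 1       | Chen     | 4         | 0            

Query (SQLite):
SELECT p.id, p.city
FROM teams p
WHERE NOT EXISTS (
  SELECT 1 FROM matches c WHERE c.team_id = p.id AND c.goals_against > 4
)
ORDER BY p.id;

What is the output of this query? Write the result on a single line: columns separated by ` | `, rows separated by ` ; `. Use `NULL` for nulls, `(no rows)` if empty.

2 | Macau

For each teams row, check whether any matches with matching team_id has goals_against > 4.
Keep rows where that is false.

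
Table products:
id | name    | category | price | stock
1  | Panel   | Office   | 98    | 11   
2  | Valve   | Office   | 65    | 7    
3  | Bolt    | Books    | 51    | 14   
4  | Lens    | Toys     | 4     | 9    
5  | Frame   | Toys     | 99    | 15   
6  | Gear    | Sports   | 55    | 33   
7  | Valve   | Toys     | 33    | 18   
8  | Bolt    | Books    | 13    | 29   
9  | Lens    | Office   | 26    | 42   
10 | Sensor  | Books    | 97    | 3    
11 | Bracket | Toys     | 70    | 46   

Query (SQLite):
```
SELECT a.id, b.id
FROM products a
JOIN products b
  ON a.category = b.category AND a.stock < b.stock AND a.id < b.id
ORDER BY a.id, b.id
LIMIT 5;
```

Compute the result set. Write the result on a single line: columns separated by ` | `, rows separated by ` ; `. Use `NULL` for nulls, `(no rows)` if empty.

1 | 9 ; 2 | 9 ; 3 | 8 ; 4 | 5 ; 4 | 7

Pairs (a,b) with same category, a.stock < b.stock, a.id < b.id.
category groups: Books:{3,8,10} Office:{1,2,9} Sports:{6} Toys:{4,5,7,11}
Ordered by (a.id, b.id); first 5.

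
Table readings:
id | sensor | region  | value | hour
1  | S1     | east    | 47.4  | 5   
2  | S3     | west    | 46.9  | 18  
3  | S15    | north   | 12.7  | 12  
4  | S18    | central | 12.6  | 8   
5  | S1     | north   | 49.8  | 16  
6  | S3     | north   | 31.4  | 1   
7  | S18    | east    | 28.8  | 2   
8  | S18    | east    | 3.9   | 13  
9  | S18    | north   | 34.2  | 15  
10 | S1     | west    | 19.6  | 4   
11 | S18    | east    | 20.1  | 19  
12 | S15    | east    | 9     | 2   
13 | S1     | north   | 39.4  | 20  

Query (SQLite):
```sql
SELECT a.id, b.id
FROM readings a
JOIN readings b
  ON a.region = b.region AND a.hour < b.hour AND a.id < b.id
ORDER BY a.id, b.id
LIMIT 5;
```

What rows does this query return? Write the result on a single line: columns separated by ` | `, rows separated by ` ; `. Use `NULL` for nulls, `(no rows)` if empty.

Pairs (a,b) with same region, a.hour < b.hour, a.id < b.id.
region groups: central:{4} east:{1,7,8,11,12} north:{3,5,6,9,13} west:{2,10}
Ordered by (a.id, b.id); first 5.

1 | 8 ; 1 | 11 ; 3 | 5 ; 3 | 9 ; 3 | 13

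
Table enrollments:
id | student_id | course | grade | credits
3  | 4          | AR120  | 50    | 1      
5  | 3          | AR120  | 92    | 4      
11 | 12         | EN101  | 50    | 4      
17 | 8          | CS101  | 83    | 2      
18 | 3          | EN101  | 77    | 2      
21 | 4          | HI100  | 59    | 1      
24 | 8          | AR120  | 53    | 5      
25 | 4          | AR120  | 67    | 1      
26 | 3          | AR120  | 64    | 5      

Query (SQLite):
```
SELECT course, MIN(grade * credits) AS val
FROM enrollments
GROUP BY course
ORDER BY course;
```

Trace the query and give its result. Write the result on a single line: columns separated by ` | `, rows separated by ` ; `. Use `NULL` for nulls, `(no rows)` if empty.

For each row compute grade * credits.
Group by course; take MIN of the expression per group.
  AR120: ids {3, 5, 24, 25, 26} → MIN(grade * credits)=50
  CS101: ids {17} → MIN(grade * credits)=166
  EN101: ids {11, 18} → MIN(grade * credits)=154
  HI100: ids {21} → MIN(grade * credits)=59

AR120 | 50 ; CS101 | 166 ; EN101 | 154 ; HI100 | 59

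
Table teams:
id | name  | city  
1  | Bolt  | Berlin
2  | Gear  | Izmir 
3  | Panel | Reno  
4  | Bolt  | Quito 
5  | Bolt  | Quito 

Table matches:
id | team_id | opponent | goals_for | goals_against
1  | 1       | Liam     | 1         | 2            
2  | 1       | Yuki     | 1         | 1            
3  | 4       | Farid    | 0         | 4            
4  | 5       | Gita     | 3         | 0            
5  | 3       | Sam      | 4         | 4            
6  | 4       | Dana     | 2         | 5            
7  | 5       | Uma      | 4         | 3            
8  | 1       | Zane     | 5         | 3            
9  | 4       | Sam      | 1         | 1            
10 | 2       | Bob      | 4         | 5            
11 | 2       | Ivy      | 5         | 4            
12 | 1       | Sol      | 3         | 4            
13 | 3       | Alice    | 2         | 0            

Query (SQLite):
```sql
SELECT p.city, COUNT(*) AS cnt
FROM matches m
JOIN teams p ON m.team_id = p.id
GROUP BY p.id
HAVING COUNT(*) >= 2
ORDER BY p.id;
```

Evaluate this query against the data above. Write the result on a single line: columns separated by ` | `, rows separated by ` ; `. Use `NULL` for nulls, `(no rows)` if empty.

Berlin | 4 ; Izmir | 2 ; Reno | 2 ; Quito | 3 ; Quito | 2

Join each matches row to its teams via team_id.
Group joined rows by teams.id; compute COUNT(*) per group.
HAVING: keep groups with count ≥ 2.
  1: ids {1, 2, 8, 12} → COUNT(*)=4
  2: ids {10, 11} → COUNT(*)=2
  3: ids {5, 13} → COUNT(*)=2
  4: ids {3, 6, 9} → COUNT(*)=3
  5: ids {4, 7} → COUNT(*)=2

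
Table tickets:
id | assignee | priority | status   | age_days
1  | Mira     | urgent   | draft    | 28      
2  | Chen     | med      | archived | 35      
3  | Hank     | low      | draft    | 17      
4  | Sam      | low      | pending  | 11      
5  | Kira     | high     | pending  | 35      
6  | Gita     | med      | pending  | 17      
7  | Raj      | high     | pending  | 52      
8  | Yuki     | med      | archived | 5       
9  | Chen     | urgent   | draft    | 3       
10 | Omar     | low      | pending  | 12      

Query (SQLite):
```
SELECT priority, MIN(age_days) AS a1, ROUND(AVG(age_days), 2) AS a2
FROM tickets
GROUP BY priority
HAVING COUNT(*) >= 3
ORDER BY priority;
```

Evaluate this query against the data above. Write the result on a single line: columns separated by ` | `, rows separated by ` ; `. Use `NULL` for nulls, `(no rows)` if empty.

Group tickets by priority.
Per group compute: MIN(age_days), ROUND(AVG(age_days), 2).
HAVING: drop groups with fewer than 3 rows.
  high: ids {5, 7} → MIN(age_days)=35, ROUND(AVG(age_days), 2)=43.5
  low: ids {3, 4, 10} → MIN(age_days)=11, ROUND(AVG(age_days), 2)=13.33
  med: ids {2, 6, 8} → MIN(age_days)=5, ROUND(AVG(age_days), 2)=19
  urgent: ids {1, 9} → MIN(age_days)=3, ROUND(AVG(age_days), 2)=15.5

low | 11 | 13.33 ; med | 5 | 19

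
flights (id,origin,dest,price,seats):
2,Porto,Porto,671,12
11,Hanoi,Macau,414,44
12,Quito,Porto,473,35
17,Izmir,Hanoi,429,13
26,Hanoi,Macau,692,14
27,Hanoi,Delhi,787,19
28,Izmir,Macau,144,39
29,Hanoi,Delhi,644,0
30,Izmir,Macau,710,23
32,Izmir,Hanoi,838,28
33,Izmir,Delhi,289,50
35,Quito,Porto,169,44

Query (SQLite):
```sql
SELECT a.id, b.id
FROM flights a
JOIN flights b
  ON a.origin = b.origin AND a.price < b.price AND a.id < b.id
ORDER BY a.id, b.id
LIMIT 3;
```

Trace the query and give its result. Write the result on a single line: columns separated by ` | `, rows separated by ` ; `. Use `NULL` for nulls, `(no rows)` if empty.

Pairs (a,b) with same origin, a.price < b.price, a.id < b.id.
origin groups: Hanoi:{11,26,27,29} Izmir:{17,28,30,32,33} Porto:{2} Quito:{12,35}
Ordered by (a.id, b.id); first 3.

11 | 26 ; 11 | 27 ; 11 | 29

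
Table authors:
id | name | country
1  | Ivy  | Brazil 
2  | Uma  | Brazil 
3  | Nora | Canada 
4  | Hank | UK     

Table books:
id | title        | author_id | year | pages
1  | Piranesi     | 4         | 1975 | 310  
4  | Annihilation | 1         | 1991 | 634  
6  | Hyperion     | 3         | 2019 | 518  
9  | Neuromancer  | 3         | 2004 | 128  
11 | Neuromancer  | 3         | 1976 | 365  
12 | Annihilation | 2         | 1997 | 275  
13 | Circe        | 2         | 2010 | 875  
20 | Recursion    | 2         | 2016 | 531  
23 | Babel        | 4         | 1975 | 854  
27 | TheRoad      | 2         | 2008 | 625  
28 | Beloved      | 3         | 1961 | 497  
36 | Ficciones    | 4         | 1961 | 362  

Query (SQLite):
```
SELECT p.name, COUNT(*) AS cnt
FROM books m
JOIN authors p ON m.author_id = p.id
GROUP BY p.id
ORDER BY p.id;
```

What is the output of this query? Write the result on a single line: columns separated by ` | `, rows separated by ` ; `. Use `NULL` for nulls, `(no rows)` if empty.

Ivy | 1 ; Uma | 4 ; Nora | 4 ; Hank | 3

Join each books row to its authors via author_id.
Group joined rows by authors.id; compute COUNT(*) per group.
  1: ids {4} → COUNT(*)=1
  2: ids {12, 13, 20, 27} → COUNT(*)=4
  3: ids {6, 9, 11, 28} → COUNT(*)=4
  4: ids {1, 23, 36} → COUNT(*)=3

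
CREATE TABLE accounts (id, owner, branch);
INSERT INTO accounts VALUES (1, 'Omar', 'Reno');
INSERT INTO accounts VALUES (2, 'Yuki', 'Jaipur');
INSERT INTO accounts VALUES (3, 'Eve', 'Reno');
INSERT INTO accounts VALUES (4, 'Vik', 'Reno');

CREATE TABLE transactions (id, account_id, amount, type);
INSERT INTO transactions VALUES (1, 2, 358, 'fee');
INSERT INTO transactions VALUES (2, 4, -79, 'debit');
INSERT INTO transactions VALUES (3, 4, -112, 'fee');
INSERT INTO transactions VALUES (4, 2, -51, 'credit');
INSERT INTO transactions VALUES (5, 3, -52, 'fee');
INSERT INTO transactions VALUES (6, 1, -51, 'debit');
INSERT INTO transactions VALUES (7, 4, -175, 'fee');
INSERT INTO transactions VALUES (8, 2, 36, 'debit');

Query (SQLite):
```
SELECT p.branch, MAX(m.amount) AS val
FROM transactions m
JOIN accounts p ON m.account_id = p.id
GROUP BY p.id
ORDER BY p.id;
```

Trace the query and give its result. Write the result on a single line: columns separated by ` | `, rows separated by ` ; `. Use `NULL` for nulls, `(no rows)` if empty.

Join each transactions row to its accounts via account_id.
Group joined rows by accounts.id; compute MAX(m.amount) per group.
  1: ids {6} → MAX(m.amount)=-51
  2: ids {1, 4, 8} → MAX(m.amount)=358
  3: ids {5} → MAX(m.amount)=-52
  4: ids {2, 3, 7} → MAX(m.amount)=-79

Reno | -51 ; Jaipur | 358 ; Reno | -52 ; Reno | -79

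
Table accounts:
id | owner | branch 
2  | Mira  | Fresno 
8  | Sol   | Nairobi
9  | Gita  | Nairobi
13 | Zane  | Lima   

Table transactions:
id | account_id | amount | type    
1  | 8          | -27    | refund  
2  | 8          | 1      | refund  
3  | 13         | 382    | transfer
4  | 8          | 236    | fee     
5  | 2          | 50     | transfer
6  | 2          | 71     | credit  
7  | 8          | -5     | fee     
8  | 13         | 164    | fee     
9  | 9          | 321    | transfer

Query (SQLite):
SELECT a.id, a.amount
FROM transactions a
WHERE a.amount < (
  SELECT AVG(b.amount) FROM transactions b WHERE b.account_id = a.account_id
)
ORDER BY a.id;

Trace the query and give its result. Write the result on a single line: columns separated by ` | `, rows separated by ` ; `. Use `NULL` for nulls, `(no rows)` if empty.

1 | -27 ; 2 | 1 ; 5 | 50 ; 7 | -5 ; 8 | 164

For each transactions row a, compute AVG(amount) over rows sharing a.account_id.
Keep row a if a.amount < that per-group AVG.
  account_id=2: AVG(amount) = 60.5
  account_id=8: AVG(amount) = 51.25
  account_id=9: AVG(amount) = 321.0
  account_id=13: AVG(amount) = 273.0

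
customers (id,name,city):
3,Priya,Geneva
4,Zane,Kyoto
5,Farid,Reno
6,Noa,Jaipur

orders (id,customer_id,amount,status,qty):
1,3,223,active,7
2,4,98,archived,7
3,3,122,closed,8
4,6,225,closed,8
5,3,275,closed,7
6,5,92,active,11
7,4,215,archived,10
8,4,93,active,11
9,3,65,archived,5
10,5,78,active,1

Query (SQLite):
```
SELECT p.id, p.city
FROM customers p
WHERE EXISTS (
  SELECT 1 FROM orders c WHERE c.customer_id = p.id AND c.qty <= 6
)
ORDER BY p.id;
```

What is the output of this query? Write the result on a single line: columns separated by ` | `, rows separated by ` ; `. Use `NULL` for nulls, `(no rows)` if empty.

For each customers row, check whether any orders with matching customer_id has qty <= 6.
Keep rows where that is true.

3 | Geneva ; 5 | Reno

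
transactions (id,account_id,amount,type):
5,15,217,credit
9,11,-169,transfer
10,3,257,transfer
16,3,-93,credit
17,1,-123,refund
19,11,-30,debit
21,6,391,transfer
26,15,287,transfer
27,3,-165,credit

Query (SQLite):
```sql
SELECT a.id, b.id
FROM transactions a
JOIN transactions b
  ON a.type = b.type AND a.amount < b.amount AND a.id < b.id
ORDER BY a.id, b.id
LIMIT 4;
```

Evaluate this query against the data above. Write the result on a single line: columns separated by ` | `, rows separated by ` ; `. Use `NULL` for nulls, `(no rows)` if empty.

9 | 10 ; 9 | 21 ; 9 | 26 ; 10 | 21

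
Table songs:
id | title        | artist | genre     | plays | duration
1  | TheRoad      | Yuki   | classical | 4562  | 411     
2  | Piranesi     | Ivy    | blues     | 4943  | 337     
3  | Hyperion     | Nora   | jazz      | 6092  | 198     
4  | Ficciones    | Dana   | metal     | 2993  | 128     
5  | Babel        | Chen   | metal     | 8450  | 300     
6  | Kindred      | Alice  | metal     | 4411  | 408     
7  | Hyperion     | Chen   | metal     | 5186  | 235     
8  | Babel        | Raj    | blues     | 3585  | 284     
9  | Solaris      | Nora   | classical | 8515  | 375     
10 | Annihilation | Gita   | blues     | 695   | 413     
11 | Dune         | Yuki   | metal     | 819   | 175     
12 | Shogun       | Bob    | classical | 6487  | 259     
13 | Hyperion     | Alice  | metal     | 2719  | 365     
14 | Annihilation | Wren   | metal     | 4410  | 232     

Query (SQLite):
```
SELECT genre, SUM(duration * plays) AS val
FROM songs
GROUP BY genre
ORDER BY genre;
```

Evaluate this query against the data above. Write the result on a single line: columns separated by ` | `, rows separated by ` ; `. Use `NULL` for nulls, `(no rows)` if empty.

blues | 2970966 ; classical | 6748240 ; jazz | 1206216 ; metal | 8095382

For each row compute duration * plays.
Group by genre; take SUM of the expression per group.
  blues: ids {2, 8, 10} → SUM(duration * plays)=2970966
  classical: ids {1, 9, 12} → SUM(duration * plays)=6748240
  jazz: ids {3} → SUM(duration * plays)=1206216
  metal: ids {4, 5, 6, 7, 11, 13, 14} → SUM(duration * plays)=8095382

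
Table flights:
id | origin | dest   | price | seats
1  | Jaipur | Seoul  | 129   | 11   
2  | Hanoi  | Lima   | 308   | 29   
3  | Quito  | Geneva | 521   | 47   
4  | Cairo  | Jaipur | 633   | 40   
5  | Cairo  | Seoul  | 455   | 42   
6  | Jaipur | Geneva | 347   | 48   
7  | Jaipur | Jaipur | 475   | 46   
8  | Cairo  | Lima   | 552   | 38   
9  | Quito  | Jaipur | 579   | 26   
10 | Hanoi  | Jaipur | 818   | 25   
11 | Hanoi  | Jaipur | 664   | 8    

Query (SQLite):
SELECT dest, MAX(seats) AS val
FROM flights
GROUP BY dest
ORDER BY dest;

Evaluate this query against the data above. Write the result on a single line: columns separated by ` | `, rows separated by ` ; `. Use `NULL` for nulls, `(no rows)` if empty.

Partition flights by dest; compute MAX(seats) within each group.
  Geneva: ids {3, 6} → MAX(seats)=48
  Jaipur: ids {4, 7, 9, 10, 11} → MAX(seats)=46
  Lima: ids {2, 8} → MAX(seats)=38
  Seoul: ids {1, 5} → MAX(seats)=42

Geneva | 48 ; Jaipur | 46 ; Lima | 38 ; Seoul | 42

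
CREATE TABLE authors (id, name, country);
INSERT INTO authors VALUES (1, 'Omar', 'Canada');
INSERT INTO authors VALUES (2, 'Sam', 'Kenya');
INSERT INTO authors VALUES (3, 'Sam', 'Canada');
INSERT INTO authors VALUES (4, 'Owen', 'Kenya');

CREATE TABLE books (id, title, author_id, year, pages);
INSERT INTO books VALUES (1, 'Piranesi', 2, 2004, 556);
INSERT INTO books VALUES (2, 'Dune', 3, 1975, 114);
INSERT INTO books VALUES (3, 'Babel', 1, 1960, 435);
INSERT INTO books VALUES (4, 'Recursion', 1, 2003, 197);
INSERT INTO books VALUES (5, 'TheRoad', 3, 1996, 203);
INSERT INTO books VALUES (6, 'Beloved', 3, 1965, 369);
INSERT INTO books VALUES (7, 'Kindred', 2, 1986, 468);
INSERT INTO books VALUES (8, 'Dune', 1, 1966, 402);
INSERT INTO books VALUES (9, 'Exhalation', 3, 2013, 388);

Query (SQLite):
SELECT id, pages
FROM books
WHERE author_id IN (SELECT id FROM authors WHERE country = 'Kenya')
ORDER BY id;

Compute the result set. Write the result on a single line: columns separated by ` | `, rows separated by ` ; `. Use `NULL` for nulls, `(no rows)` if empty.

1 | 556 ; 7 | 468

Inner query: authors.id where country = 'Kenya'.
Outer: keep books rows whose author_id is in that set.
Inner query → {2, 4}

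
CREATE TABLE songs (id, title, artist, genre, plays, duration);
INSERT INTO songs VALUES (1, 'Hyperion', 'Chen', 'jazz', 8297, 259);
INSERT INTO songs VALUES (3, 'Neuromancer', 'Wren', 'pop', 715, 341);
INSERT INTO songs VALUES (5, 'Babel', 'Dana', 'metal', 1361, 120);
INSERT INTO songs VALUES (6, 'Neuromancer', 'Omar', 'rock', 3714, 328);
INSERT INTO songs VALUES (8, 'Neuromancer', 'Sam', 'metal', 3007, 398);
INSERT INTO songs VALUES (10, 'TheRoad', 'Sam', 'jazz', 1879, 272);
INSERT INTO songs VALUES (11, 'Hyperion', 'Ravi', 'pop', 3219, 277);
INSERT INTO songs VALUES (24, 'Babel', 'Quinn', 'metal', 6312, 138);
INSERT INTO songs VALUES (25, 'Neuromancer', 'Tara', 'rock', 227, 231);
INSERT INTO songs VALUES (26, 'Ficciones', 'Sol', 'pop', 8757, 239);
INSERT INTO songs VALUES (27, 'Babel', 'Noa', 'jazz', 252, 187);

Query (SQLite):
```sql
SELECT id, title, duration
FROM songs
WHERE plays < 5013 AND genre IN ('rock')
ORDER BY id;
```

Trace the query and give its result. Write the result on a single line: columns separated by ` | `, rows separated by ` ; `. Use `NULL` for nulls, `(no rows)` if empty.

plays < 5013: ids {3, 5, 6, 8, 10, 11, 25, 27}
genre IN ('rock'): ids {6, 25}
Combine with AND.

6 | Neuromancer | 328 ; 25 | Neuromancer | 231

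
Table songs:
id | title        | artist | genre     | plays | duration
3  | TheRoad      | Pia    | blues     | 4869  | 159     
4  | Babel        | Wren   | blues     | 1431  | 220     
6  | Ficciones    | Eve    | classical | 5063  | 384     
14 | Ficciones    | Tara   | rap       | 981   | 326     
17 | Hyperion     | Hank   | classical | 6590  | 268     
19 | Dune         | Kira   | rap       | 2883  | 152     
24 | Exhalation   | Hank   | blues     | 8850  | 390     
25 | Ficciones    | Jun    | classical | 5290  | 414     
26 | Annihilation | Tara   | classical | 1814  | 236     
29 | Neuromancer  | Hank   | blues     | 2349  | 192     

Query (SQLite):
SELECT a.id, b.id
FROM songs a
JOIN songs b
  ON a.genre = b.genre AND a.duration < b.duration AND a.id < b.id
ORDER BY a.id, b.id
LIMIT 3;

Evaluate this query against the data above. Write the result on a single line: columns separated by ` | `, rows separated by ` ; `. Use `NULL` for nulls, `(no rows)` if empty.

3 | 4 ; 3 | 24 ; 3 | 29

Pairs (a,b) with same genre, a.duration < b.duration, a.id < b.id.
genre groups: blues:{3,4,24,29} classical:{6,17,25,26} rap:{14,19}
Ordered by (a.id, b.id); first 3.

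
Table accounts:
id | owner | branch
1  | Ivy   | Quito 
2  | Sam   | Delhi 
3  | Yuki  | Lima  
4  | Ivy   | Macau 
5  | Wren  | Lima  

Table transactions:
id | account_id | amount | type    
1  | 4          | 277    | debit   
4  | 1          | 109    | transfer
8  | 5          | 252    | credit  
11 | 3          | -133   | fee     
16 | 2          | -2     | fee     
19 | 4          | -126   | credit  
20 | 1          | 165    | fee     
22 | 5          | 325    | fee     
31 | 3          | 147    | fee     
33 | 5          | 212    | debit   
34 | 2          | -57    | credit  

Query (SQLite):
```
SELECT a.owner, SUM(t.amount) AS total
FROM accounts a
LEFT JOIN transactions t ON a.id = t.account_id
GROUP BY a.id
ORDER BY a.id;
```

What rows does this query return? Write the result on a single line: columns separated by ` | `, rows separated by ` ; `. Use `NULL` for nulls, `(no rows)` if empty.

LEFT JOIN keeps every accounts row; unmatched ones get NULL for transactions columns.
Group by accounts.id and compute SUM(t.amount). SUM over an all-NULL group is NULL.
  1: ids {4, 20} → SUM(t.amount)=274
  2: ids {16, 34} → SUM(t.amount)=-59
  3: ids {11, 31} → SUM(t.amount)=14
  4: ids {1, 19} → SUM(t.amount)=151
  5: ids {8, 22, 33} → SUM(t.amount)=789

Ivy | 274 ; Sam | -59 ; Yuki | 14 ; Ivy | 151 ; Wren | 789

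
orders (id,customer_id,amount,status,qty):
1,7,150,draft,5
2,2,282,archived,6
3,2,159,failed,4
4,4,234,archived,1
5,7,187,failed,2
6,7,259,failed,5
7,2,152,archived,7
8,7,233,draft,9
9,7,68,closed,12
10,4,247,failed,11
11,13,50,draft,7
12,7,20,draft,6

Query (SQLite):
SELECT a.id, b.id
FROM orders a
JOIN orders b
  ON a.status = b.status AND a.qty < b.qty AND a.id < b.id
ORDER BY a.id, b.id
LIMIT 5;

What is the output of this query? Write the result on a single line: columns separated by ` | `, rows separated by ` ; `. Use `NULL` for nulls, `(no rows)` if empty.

Pairs (a,b) with same status, a.qty < b.qty, a.id < b.id.
status groups: archived:{2,4,7} closed:{9} draft:{1,8,11,12} failed:{3,5,6,10}
Ordered by (a.id, b.id); first 5.

1 | 8 ; 1 | 11 ; 1 | 12 ; 2 | 7 ; 3 | 6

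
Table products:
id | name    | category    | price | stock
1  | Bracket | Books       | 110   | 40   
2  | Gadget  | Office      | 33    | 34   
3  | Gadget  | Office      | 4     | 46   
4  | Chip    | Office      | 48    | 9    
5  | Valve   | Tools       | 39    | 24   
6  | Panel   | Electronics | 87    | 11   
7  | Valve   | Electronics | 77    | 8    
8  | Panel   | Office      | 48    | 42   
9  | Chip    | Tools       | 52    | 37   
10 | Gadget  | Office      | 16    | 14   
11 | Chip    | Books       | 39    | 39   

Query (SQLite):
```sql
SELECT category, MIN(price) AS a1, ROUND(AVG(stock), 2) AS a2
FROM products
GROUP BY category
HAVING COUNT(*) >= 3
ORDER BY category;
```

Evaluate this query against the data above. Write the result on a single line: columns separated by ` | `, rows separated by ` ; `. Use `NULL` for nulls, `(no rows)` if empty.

Group products by category.
Per group compute: MIN(price), ROUND(AVG(stock), 2).
HAVING: drop groups with fewer than 3 rows.
  Books: ids {1, 11} → MIN(price)=39, ROUND(AVG(stock), 2)=39.5
  Electronics: ids {6, 7} → MIN(price)=77, ROUND(AVG(stock), 2)=9.5
  Office: ids {2, 3, 4, 8, 10} → MIN(price)=4, ROUND(AVG(stock), 2)=29
  Tools: ids {5, 9} → MIN(price)=39, ROUND(AVG(stock), 2)=30.5

Office | 4 | 29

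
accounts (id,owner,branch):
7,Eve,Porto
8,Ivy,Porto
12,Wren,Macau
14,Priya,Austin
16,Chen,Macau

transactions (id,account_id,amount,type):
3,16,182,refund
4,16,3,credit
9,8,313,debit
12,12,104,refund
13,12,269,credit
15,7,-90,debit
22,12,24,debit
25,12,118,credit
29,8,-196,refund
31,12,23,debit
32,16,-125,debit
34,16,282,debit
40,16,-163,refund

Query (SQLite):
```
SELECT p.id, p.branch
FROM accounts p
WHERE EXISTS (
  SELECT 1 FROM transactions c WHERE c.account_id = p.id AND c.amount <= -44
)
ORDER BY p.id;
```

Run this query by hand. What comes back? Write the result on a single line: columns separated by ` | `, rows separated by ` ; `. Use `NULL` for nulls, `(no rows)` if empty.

For each accounts row, check whether any transactions with matching account_id has amount <= -44.
Keep rows where that is true.

7 | Porto ; 8 | Porto ; 16 | Macau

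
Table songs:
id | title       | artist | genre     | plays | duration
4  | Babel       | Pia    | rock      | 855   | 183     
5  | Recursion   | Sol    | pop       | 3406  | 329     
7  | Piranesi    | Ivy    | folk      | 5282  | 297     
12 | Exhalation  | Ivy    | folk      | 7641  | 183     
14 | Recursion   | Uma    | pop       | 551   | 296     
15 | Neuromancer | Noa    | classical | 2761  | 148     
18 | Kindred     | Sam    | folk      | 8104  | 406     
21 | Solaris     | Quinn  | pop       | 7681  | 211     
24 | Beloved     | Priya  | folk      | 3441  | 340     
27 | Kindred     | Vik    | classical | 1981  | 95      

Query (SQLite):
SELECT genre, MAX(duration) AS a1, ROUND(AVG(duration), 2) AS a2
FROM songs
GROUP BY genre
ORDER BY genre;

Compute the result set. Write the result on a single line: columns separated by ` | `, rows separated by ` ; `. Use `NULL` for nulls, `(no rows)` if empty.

Group songs by genre.
Per group compute: MAX(duration), ROUND(AVG(duration), 2).
  classical: ids {15, 27} → MAX(duration)=148, ROUND(AVG(duration), 2)=121.5
  folk: ids {7, 12, 18, 24} → MAX(duration)=406, ROUND(AVG(duration), 2)=306.5
  pop: ids {5, 14, 21} → MAX(duration)=329, ROUND(AVG(duration), 2)=278.67
  rock: ids {4} → MAX(duration)=183, ROUND(AVG(duration), 2)=183

classical | 148 | 121.5 ; folk | 406 | 306.5 ; pop | 329 | 278.67 ; rock | 183 | 183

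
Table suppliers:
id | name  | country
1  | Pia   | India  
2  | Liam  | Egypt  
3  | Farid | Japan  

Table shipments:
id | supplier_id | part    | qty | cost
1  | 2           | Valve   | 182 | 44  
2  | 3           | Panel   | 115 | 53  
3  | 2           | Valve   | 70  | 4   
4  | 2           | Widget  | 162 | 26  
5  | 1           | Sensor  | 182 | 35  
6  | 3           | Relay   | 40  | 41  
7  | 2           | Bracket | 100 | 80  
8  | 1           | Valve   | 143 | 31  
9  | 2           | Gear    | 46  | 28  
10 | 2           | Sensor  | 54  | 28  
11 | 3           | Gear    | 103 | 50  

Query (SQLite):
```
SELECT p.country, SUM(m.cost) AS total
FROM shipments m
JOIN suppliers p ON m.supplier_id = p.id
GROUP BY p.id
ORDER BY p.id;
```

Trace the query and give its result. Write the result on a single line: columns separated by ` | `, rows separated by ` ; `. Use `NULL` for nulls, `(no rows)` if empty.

Join each shipments row to its suppliers via supplier_id.
Group joined rows by suppliers.id; compute SUM(m.cost) per group.
  1: ids {5, 8} → SUM(m.cost)=66
  2: ids {1, 3, 4, 7, 9, 10} → SUM(m.cost)=210
  3: ids {2, 6, 11} → SUM(m.cost)=144

India | 66 ; Egypt | 210 ; Japan | 144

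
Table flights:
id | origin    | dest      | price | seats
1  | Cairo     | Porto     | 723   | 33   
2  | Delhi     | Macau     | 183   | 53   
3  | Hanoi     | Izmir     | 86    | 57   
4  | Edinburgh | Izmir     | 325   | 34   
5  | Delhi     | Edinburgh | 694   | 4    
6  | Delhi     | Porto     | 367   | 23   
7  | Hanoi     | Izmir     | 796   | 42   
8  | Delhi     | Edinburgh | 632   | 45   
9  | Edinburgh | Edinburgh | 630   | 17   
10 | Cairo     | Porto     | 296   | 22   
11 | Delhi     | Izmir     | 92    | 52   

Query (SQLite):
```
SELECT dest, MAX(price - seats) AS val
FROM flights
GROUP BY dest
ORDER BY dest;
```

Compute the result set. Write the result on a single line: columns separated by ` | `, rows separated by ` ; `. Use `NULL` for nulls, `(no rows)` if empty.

Edinburgh | 690 ; Izmir | 754 ; Macau | 130 ; Porto | 690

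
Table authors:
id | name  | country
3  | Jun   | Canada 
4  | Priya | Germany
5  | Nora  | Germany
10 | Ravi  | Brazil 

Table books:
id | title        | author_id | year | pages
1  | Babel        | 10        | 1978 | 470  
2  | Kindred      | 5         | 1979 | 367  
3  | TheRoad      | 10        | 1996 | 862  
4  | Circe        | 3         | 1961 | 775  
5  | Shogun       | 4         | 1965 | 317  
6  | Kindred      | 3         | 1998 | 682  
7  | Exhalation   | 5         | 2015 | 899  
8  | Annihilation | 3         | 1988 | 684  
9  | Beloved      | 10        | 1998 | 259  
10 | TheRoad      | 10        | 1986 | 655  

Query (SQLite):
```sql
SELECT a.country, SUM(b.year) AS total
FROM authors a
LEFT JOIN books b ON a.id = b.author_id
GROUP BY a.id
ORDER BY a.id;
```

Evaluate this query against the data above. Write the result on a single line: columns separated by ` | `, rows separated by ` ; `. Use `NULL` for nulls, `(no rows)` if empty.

Canada | 5947 ; Germany | 1965 ; Germany | 3994 ; Brazil | 7958

LEFT JOIN keeps every authors row; unmatched ones get NULL for books columns.
Group by authors.id and compute SUM(b.year). SUM over an all-NULL group is NULL.
  3: ids {4, 6, 8} → SUM(b.year)=5947
  4: ids {5} → SUM(b.year)=1965
  5: ids {2, 7} → SUM(b.year)=3994
  10: ids {1, 3, 9, 10} → SUM(b.year)=7958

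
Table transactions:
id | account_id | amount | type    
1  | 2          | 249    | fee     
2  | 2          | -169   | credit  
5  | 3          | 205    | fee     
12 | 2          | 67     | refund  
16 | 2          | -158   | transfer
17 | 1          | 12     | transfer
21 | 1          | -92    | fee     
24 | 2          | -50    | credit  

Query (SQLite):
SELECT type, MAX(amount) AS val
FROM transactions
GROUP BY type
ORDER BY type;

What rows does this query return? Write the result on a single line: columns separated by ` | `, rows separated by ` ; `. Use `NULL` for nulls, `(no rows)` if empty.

credit | -50 ; fee | 249 ; refund | 67 ; transfer | 12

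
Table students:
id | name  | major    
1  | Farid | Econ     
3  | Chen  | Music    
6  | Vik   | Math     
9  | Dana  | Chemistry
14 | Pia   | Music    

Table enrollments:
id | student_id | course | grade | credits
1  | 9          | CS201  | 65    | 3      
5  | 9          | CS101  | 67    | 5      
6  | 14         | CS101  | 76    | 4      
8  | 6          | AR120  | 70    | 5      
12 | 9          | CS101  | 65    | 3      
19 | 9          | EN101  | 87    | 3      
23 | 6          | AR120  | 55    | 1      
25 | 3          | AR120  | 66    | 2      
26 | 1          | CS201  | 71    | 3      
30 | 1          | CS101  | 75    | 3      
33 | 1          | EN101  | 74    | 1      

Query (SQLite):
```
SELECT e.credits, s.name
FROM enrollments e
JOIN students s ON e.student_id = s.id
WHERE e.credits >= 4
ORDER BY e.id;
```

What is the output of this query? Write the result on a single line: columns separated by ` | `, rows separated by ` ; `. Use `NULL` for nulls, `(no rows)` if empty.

Each enrollments row matches the students row where student_id = students.id.
Then keep rows with e.credits >= 4.

5 | Dana ; 4 | Pia ; 5 | Vik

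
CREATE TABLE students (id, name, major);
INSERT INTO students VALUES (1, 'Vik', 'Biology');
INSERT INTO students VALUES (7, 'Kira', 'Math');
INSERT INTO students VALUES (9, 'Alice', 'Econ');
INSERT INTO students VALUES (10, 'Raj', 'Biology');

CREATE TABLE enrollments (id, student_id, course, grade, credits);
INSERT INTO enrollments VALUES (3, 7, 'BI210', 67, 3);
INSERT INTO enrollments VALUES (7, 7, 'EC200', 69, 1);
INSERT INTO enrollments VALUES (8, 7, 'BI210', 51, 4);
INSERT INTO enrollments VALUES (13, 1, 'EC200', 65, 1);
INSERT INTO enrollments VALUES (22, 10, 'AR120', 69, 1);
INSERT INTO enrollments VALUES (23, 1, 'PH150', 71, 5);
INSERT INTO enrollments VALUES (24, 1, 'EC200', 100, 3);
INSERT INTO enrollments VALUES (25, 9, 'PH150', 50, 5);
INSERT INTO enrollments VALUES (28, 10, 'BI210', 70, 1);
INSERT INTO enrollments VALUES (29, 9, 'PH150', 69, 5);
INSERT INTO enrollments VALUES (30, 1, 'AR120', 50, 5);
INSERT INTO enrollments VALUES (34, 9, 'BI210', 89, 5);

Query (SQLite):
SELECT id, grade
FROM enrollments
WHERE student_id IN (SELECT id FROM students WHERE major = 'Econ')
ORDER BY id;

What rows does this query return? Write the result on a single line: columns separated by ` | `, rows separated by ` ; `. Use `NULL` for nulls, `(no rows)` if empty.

Inner query: students.id where major = 'Econ'.
Outer: keep enrollments rows whose student_id is in that set.
Inner query → {9}

25 | 50 ; 29 | 69 ; 34 | 89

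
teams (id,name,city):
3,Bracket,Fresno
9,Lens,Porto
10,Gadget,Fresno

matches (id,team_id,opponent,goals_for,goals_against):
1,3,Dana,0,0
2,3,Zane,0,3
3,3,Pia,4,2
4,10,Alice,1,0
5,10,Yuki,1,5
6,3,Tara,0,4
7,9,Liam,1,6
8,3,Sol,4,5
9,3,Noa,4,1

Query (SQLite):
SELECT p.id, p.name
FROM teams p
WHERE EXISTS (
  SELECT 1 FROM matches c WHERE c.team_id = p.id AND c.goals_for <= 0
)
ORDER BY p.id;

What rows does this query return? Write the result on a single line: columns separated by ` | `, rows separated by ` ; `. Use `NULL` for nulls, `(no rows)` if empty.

3 | Bracket

For each teams row, check whether any matches with matching team_id has goals_for <= 0.
Keep rows where that is true.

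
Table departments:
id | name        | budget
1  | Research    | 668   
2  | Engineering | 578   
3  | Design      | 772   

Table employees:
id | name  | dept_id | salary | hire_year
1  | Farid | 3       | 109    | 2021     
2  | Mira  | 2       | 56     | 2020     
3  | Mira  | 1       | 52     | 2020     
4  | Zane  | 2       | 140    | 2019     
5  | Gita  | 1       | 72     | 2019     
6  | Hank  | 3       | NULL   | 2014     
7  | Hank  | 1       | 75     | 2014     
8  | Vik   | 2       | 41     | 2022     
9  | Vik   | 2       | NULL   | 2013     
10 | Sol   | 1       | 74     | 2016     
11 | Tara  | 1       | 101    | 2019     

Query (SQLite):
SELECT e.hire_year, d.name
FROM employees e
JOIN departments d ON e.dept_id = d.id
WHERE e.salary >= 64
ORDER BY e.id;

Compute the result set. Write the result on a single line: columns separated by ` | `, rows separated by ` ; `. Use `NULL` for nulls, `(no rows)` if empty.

Each employees row matches the departments row where dept_id = departments.id.
Then keep rows with e.salary >= 64.

2021 | Design ; 2019 | Engineering ; 2019 | Research ; 2014 | Research ; 2016 | Research ; 2019 | Research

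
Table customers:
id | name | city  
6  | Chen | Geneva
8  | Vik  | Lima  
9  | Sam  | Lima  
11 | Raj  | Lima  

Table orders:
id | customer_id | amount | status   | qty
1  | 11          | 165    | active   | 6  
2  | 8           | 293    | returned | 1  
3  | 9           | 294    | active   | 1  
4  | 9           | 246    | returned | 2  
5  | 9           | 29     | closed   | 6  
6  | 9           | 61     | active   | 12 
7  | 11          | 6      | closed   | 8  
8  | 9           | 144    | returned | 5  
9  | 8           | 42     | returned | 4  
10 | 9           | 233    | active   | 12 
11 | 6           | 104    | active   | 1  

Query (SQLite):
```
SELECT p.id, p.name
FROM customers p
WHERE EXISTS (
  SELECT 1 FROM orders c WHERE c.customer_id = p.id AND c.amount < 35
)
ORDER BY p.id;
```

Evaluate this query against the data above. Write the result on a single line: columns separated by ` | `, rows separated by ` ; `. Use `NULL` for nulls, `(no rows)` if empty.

For each customers row, check whether any orders with matching customer_id has amount < 35.
Keep rows where that is true.

9 | Sam ; 11 | Raj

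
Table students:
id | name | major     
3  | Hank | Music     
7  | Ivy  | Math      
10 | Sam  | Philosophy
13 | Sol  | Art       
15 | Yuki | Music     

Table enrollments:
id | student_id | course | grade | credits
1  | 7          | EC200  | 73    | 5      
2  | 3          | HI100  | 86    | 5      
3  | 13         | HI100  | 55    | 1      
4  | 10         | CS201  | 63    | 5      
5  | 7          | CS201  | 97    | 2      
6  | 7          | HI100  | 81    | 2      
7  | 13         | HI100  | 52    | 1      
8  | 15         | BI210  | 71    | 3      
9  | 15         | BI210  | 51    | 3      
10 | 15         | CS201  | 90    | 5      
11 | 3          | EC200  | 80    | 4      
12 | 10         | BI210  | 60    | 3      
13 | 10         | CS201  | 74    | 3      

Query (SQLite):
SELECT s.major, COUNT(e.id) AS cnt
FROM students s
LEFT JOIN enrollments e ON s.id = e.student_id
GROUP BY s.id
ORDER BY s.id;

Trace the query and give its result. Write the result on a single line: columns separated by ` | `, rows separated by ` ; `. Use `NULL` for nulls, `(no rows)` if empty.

Music | 2 ; Math | 3 ; Philosophy | 3 ; Art | 2 ; Music | 3

LEFT JOIN keeps every students row; unmatched ones get NULL for enrollments columns.
Group by students.id and compute COUNT(e.id). COUNT(col) of an all-NULL group is 0.
  3: ids {2, 11} → COUNT(e.id)=2
  7: ids {1, 5, 6} → COUNT(e.id)=3
  10: ids {4, 12, 13} → COUNT(e.id)=3
  13: ids {3, 7} → COUNT(e.id)=2
  15: ids {8, 9, 10} → COUNT(e.id)=3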